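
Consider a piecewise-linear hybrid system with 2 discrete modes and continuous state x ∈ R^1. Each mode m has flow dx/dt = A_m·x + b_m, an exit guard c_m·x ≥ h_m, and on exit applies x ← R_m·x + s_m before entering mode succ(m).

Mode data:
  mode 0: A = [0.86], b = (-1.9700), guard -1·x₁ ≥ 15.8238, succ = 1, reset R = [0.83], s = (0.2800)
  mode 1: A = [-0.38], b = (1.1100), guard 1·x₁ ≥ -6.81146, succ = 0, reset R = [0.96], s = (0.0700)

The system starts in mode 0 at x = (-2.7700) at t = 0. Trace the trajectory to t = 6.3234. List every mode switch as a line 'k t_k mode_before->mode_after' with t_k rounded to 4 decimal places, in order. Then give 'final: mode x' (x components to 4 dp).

Mode 0: guard c·x = 15.8238 hit at Δt = 1.4828 (t = 1.4828), x⁻ = (-15.8238) → reset → x⁺ = (-12.8538), jump to mode 1
Mode 1: guard c·x = -6.8115 hit at Δt = 1.2709 (t = 2.7537), x⁻ = (-6.8115) → reset → x⁺ = (-6.4690), jump to mode 0
Mode 0: guard c·x = 15.8238 hit at Δt = 0.8448 (t = 3.5985), x⁻ = (-15.8238) → reset → x⁺ = (-12.8538), jump to mode 1
Mode 1: guard c·x = -6.8115 hit at Δt = 1.2709 (t = 4.8694), x⁻ = (-6.8115) → reset → x⁺ = (-6.4690), jump to mode 0
Mode 0: guard c·x = 15.8238 hit at Δt = 0.8448 (t = 5.7143), x⁻ = (-15.8238) → reset → x⁺ = (-12.8538), jump to mode 1
Mode 1: flow for 0.6091 to horizon, guard not reached → x = (-9.5941)

1 1.4828 0->1
2 2.7537 1->0
3 3.5985 0->1
4 4.8694 1->0
5 5.7143 0->1
final: 1 -9.5941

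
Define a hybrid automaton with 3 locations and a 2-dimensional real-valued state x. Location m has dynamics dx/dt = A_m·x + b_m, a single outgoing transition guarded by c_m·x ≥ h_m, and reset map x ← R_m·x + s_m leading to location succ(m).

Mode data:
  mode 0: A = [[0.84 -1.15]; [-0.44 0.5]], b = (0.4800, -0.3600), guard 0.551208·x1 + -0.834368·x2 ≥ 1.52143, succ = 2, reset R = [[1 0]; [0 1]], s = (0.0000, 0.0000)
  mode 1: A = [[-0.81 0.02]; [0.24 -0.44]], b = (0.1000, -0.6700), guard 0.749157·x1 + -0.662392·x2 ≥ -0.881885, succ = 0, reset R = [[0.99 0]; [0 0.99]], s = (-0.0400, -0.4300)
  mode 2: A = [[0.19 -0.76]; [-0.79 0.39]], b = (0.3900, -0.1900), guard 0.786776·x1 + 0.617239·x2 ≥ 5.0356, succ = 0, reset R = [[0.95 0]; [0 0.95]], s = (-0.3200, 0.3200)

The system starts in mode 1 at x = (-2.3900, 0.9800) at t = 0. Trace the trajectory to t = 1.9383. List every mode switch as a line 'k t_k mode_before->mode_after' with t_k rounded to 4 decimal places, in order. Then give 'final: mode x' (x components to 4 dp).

1 0.7885 1->0
final: 0 -1.2233 -0.5244

Mode 1: guard c·x = -0.8819 hit at Δt = 0.7885 (t = 0.7885), x⁻ = (-1.1992, -0.0249) → reset → x⁺ = (-1.2272, -0.4547), jump to mode 0
Mode 0: flow for 1.1498 to horizon, guard not reached → x = (-1.2233, -0.5244)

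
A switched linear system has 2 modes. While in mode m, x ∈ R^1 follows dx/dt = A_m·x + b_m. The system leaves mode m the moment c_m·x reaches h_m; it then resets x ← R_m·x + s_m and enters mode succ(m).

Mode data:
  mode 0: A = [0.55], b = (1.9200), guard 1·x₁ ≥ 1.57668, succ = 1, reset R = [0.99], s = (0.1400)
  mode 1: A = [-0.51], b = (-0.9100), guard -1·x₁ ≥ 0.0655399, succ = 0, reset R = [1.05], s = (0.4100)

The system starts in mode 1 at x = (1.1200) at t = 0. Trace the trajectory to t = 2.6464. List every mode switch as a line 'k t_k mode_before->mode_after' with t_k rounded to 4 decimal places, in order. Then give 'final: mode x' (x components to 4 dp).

Mode 1: guard c·x = 0.0655 hit at Δt = 1.0286 (t = 1.0286), x⁻ = (-0.0655) → reset → x⁺ = (0.3412), jump to mode 0
Mode 0: guard c·x = 1.5767 hit at Δt = 0.5081 (t = 1.5367), x⁻ = (1.5767) → reset → x⁺ = (1.7009), jump to mode 1
Mode 1: flow for 1.1097 to horizon, guard not reached → x = (0.1947)

1 1.0286 1->0
2 1.5367 0->1
final: 1 0.1947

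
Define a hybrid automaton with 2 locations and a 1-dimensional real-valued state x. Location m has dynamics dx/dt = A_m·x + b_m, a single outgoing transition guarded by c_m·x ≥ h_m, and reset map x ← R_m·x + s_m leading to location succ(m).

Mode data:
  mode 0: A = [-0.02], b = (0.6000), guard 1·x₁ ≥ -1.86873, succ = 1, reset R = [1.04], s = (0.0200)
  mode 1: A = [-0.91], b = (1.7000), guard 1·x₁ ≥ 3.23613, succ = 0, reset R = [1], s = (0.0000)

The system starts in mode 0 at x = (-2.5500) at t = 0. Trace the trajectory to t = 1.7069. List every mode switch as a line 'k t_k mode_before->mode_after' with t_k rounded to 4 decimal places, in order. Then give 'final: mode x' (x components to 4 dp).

1 1.0576 0->1
final: 1 -0.2319

Mode 0: guard c·x = -1.8687 hit at Δt = 1.0576 (t = 1.0576), x⁻ = (-1.8687) → reset → x⁺ = (-1.9235), jump to mode 1
Mode 1: flow for 0.6493 to horizon, guard not reached → x = (-0.2319)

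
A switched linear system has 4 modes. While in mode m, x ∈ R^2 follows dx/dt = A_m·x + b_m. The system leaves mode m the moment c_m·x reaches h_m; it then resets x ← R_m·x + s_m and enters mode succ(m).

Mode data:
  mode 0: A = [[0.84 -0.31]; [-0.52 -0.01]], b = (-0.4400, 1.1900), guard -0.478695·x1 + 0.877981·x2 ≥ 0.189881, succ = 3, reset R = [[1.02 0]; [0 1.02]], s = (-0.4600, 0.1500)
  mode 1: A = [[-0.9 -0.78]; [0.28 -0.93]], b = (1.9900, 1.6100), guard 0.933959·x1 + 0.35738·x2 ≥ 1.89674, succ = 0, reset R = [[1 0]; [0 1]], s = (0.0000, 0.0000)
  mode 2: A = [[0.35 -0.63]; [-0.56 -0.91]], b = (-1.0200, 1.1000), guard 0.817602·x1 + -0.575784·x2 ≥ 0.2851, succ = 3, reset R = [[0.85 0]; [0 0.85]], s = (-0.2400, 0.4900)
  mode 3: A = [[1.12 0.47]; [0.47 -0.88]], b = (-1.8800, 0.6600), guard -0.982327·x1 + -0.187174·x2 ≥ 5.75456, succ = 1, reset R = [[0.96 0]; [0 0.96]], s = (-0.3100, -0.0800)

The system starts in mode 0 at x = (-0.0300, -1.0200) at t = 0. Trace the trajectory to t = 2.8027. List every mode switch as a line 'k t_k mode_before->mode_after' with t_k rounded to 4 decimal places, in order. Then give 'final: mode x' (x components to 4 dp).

Mode 0: guard c·x = 0.1899 hit at Δt = 0.8120 (t = 0.8120), x⁻ = (-0.3657, 0.0169) → reset → x⁺ = (-0.8330, 0.1672), jump to mode 3
Mode 3: guard c·x = 5.7546 hit at Δt = 0.9741 (t = 1.7861), x⁻ = (-5.7674, -0.4761) → reset → x⁺ = (-5.8467, -0.5371), jump to mode 1
Mode 1: flow for 1.0166 to horizon, guard not reached → x = (-0.9882, 0.3666)

1 0.8120 0->3
2 1.7861 3->1
final: 1 -0.9882 0.3666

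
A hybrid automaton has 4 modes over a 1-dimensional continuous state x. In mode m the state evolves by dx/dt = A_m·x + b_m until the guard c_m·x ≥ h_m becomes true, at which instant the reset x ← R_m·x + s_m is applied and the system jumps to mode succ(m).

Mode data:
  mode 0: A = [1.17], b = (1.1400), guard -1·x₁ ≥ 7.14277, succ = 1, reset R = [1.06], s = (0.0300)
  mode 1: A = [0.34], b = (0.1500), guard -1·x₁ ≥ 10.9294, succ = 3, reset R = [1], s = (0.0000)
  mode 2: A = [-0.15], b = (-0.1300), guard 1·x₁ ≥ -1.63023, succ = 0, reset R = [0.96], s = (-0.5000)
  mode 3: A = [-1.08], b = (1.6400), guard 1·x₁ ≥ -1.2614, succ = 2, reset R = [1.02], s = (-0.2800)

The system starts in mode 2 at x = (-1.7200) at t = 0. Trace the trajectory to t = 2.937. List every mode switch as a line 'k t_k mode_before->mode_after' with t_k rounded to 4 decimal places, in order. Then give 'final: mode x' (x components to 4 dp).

1 0.7410 2->0
2 2.2219 0->1
final: 1 -9.4955

Mode 2: guard c·x = -1.6302 hit at Δt = 0.7410 (t = 0.7410), x⁻ = (-1.6302) → reset → x⁺ = (-2.0650), jump to mode 0
Mode 0: guard c·x = 7.1428 hit at Δt = 1.4809 (t = 2.2219), x⁻ = (-7.1428) → reset → x⁺ = (-7.5413), jump to mode 1
Mode 1: flow for 0.7151 to horizon, guard not reached → x = (-9.4955)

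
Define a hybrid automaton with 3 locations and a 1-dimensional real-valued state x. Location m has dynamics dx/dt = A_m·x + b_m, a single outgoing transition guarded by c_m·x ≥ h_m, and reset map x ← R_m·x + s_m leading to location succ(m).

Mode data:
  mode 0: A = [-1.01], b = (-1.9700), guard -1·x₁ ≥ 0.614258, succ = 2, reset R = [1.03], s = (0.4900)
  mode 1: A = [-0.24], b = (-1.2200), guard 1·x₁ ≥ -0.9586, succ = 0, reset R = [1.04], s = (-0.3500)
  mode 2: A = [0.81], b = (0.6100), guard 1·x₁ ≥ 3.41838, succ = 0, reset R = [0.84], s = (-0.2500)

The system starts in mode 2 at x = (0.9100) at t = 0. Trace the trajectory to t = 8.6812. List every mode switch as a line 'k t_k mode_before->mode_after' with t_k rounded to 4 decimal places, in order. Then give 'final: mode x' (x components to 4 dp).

Mode 2: guard c·x = 3.4184 hit at Δt = 1.1353 (t = 1.1353), x⁻ = (3.4184) → reset → x⁺ = (2.6214), jump to mode 0
Mode 0: guard c·x = 0.6143 hit at Δt = 1.2179 (t = 2.3532), x⁻ = (-0.6143) → reset → x⁺ = (-0.1427), jump to mode 2
Mode 2: guard c·x = 3.4184 hit at Δt = 2.3727 (t = 4.7259), x⁻ = (3.4184) → reset → x⁺ = (2.6214), jump to mode 0
Mode 0: guard c·x = 0.6143 hit at Δt = 1.2179 (t = 5.9438), x⁻ = (-0.6143) → reset → x⁺ = (-0.1427), jump to mode 2
Mode 2: guard c·x = 3.4184 hit at Δt = 2.3727 (t = 8.3165), x⁻ = (3.4184) → reset → x⁺ = (2.6214), jump to mode 0
Mode 0: flow for 0.3647 to horizon, guard not reached → x = (1.2129)

1 1.1353 2->0
2 2.3532 0->2
3 4.7259 2->0
4 5.9438 0->2
5 8.3165 2->0
final: 0 1.2129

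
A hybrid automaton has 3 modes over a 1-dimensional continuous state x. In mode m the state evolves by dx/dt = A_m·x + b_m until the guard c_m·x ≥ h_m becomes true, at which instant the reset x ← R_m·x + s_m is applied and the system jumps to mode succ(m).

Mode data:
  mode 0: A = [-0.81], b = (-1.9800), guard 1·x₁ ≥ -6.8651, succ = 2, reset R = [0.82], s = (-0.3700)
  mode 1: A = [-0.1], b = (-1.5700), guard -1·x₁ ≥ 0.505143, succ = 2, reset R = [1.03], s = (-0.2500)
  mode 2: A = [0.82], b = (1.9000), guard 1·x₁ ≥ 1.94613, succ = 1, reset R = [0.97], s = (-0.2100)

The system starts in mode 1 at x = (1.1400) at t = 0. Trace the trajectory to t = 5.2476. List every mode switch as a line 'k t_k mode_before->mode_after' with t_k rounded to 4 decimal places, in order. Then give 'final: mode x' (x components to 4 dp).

Mode 1: guard c·x = 0.5051 hit at Δt = 1.0280 (t = 1.0280), x⁻ = (-0.5051) → reset → x⁺ = (-0.7703), jump to mode 2
Mode 2: guard c·x = 1.9461 hit at Δt = 1.2364 (t = 2.2644), x⁻ = (1.9461) → reset → x⁺ = (1.6777), jump to mode 1
Mode 1: guard c·x = 0.5051 hit at Δt = 1.3423 (t = 3.6067), x⁻ = (-0.5051) → reset → x⁺ = (-0.7703), jump to mode 2
Mode 2: guard c·x = 1.9461 hit at Δt = 1.2364 (t = 4.8431), x⁻ = (1.9461) → reset → x⁺ = (1.6777), jump to mode 1
Mode 1: flow for 0.4045 to horizon, guard not reached → x = (0.9889)

1 1.0280 1->2
2 2.2644 2->1
3 3.6067 1->2
4 4.8431 2->1
final: 1 0.9889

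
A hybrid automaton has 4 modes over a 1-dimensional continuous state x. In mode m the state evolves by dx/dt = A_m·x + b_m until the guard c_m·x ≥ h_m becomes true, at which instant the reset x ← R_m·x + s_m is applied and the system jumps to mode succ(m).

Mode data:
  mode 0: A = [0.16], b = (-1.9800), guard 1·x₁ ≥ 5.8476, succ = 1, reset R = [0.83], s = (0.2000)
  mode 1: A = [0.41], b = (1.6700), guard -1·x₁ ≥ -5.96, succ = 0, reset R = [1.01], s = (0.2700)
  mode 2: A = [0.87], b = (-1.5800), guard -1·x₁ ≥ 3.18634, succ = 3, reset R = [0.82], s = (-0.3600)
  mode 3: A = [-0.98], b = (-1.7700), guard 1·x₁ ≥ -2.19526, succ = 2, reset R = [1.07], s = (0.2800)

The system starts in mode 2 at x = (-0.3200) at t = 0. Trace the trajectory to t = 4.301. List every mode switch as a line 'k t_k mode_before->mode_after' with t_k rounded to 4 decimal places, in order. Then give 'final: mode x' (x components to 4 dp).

1 0.9781 2->3
2 2.0985 3->2
3 2.3891 2->3
4 3.5094 3->2
5 3.8000 2->3
final: 3 -2.5202

Mode 2: guard c·x = 3.1863 hit at Δt = 0.9781 (t = 0.9781), x⁻ = (-3.1863) → reset → x⁺ = (-2.9728), jump to mode 3
Mode 3: guard c·x = -2.1953 hit at Δt = 1.1204 (t = 2.0985), x⁻ = (-2.1953) → reset → x⁺ = (-2.0689), jump to mode 2
Mode 2: guard c·x = 3.1863 hit at Δt = 0.2906 (t = 2.3891), x⁻ = (-3.1863) → reset → x⁺ = (-2.9728), jump to mode 3
Mode 3: guard c·x = -2.1953 hit at Δt = 1.1204 (t = 3.5094), x⁻ = (-2.1953) → reset → x⁺ = (-2.0689), jump to mode 2
Mode 2: guard c·x = 3.1863 hit at Δt = 0.2906 (t = 3.8000), x⁻ = (-3.1863) → reset → x⁺ = (-2.9728), jump to mode 3
Mode 3: flow for 0.5010 to horizon, guard not reached → x = (-2.5202)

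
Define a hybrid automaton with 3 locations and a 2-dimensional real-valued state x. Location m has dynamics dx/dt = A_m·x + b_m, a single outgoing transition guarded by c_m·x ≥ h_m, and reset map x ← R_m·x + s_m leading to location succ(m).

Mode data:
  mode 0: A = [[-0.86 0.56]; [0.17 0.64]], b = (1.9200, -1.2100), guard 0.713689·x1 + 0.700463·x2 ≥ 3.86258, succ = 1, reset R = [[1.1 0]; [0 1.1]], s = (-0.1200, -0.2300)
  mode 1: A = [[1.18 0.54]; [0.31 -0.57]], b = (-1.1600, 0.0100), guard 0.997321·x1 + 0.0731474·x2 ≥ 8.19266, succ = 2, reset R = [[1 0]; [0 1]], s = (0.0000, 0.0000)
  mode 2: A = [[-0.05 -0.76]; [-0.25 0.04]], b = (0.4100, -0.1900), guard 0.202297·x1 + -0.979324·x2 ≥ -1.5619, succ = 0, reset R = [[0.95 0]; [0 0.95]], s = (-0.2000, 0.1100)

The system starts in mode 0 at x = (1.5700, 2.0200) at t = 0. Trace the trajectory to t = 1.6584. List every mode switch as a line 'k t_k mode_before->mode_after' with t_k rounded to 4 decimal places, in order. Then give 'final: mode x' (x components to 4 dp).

1 0.9869 0->1
final: 1 6.8284 2.6590

Mode 0: guard c·x = 3.8626 hit at Δt = 0.9869 (t = 0.9869), x⁻ = (2.8157, 2.6454) → reset → x⁺ = (2.9773, 2.6800), jump to mode 1
Mode 1: flow for 0.6715 to horizon, guard not reached → x = (6.8284, 2.6590)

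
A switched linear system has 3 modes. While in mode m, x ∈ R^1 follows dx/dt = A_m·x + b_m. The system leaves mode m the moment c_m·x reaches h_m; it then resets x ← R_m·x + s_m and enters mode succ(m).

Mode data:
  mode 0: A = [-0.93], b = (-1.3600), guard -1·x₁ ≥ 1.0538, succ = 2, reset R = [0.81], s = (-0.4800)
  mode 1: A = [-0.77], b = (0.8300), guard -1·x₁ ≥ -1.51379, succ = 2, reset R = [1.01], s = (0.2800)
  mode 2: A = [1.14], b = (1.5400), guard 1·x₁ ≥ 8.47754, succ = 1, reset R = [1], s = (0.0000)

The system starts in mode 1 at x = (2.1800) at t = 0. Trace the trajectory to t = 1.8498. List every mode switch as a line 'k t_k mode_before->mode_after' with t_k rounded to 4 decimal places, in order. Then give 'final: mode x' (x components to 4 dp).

Mode 1: guard c·x = -1.5138 hit at Δt = 1.2047 (t = 1.2047), x⁻ = (1.5138) → reset → x⁺ = (1.8089), jump to mode 2
Mode 2: flow for 0.6451 to horizon, guard not reached → x = (5.2416)

1 1.2047 1->2
final: 2 5.2416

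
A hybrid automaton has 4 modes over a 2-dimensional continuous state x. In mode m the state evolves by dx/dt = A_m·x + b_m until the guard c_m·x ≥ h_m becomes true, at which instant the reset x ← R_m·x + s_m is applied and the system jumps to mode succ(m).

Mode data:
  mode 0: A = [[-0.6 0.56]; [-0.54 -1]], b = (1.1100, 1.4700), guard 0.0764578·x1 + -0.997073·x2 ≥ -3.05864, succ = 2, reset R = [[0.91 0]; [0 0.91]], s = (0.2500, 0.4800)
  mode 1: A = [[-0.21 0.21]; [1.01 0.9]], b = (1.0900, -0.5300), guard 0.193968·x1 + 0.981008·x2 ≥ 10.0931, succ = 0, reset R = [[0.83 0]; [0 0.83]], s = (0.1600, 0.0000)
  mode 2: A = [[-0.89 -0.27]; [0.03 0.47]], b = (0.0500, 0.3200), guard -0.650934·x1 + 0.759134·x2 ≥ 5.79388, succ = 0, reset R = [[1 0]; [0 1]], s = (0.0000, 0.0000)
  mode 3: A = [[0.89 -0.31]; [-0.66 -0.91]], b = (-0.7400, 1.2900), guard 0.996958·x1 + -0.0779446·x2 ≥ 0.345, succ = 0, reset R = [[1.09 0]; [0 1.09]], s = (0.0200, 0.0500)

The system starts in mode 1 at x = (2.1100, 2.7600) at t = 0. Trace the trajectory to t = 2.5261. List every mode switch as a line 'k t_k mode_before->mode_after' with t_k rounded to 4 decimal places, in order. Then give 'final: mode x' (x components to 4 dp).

Mode 1: guard c·x = 10.0931 hit at Δt = 0.9296 (t = 0.9296), x⁻ = (3.6644, 9.5640) → reset → x⁺ = (3.2015, 7.9381), jump to mode 0
Mode 0: guard c·x = -3.0586 hit at Δt = 0.7361 (t = 1.6657), x⁻ = (4.4765, 3.4109) → reset → x⁺ = (4.3236, 3.5839), jump to mode 2
Mode 2: flow for 0.8604 to horizon, guard not reached → x = (1.2675, 5.7968)

1 0.9296 1->0
2 1.6657 0->2
final: 2 1.2675 5.7968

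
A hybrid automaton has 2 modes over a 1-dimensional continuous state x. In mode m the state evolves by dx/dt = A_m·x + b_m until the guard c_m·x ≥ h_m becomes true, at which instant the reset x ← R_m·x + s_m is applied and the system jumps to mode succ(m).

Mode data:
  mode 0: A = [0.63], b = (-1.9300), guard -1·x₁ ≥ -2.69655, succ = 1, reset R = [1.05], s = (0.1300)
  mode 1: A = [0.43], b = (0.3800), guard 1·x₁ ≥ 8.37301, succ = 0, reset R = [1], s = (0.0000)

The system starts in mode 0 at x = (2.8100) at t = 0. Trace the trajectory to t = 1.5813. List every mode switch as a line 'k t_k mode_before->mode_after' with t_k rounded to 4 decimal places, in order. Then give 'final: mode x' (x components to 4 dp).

1 0.5871 0->1
final: 1 5.0125

Mode 0: guard c·x = -2.6965 hit at Δt = 0.5871 (t = 0.5871), x⁻ = (2.6966) → reset → x⁺ = (2.9614), jump to mode 1
Mode 1: flow for 0.9942 to horizon, guard not reached → x = (5.0125)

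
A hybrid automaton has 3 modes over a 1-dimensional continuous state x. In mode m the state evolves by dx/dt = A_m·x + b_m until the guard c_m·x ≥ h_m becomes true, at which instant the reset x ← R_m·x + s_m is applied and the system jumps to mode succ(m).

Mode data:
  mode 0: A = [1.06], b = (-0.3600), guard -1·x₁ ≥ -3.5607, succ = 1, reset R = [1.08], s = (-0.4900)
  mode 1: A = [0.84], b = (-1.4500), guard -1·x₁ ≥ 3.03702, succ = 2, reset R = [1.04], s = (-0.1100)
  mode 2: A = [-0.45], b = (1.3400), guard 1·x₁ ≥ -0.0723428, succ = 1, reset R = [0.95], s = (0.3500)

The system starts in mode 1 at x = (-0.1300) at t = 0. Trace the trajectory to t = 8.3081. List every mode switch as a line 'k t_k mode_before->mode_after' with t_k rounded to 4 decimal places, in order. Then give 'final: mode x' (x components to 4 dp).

1 1.1219 1->2
2 2.7148 2->1
3 4.1349 1->2
4 5.7278 2->1
5 7.1479 1->2
final: 2 -0.7280

Mode 1: guard c·x = 3.0370 hit at Δt = 1.1219 (t = 1.1219), x⁻ = (-3.0370) → reset → x⁺ = (-3.2685), jump to mode 2
Mode 2: guard c·x = -0.0723 hit at Δt = 1.5929 (t = 2.7148), x⁻ = (-0.0723) → reset → x⁺ = (0.2813), jump to mode 1
Mode 1: guard c·x = 3.0370 hit at Δt = 1.4201 (t = 4.1349), x⁻ = (-3.0370) → reset → x⁺ = (-3.2685), jump to mode 2
Mode 2: guard c·x = -0.0723 hit at Δt = 1.5929 (t = 5.7278), x⁻ = (-0.0723) → reset → x⁺ = (0.2813), jump to mode 1
Mode 1: guard c·x = 3.0370 hit at Δt = 1.4201 (t = 7.1479), x⁻ = (-3.0370) → reset → x⁺ = (-3.2685), jump to mode 2
Mode 2: flow for 1.1602 to horizon, guard not reached → x = (-0.7280)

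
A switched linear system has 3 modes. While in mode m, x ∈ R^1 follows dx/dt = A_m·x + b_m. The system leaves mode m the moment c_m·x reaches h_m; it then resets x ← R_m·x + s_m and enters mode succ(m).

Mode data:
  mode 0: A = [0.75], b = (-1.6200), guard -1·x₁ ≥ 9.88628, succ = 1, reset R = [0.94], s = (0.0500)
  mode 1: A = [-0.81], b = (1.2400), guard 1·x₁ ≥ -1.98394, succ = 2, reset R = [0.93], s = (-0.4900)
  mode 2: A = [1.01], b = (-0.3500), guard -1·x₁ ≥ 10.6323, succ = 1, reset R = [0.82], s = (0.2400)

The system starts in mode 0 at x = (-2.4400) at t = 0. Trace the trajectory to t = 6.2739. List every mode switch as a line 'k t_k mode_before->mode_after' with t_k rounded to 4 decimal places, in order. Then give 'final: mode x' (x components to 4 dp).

1 1.2836 0->1
2 2.6665 1->2
3 4.0621 2->1
4 5.3541 1->2
final: 2 -6.4431

Mode 0: guard c·x = 9.8863 hit at Δt = 1.2836 (t = 1.2836), x⁻ = (-9.8863) → reset → x⁺ = (-9.2431), jump to mode 1
Mode 1: guard c·x = -1.9839 hit at Δt = 1.3829 (t = 2.6665), x⁻ = (-1.9839) → reset → x⁺ = (-2.3351), jump to mode 2
Mode 2: guard c·x = 10.6323 hit at Δt = 1.3956 (t = 4.0621), x⁻ = (-10.6323) → reset → x⁺ = (-8.4785), jump to mode 1
Mode 1: guard c·x = -1.9839 hit at Δt = 1.2920 (t = 5.3541), x⁻ = (-1.9839) → reset → x⁺ = (-2.3351), jump to mode 2
Mode 2: flow for 0.9198 to horizon, guard not reached → x = (-6.4431)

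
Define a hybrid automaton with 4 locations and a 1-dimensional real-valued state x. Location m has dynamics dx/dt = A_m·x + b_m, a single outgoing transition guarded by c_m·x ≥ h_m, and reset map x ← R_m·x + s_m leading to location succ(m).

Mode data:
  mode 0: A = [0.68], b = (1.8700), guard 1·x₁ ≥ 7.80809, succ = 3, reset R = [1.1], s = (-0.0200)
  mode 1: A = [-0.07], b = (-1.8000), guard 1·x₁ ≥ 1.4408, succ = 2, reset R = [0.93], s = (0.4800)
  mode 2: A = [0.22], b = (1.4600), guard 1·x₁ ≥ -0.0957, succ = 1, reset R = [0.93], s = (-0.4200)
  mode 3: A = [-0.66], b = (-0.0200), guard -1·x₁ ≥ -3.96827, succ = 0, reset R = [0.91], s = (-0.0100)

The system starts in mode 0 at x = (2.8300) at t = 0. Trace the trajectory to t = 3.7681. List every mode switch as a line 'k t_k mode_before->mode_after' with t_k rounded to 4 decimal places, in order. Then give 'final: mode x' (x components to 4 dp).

1 0.9378 0->3
2 2.0980 3->0
3 2.8454 0->3
final: 3 4.6470

Mode 0: guard c·x = 7.8081 hit at Δt = 0.9378 (t = 0.9378), x⁻ = (7.8081) → reset → x⁺ = (8.5689), jump to mode 3
Mode 3: guard c·x = -3.9683 hit at Δt = 1.1602 (t = 2.0980), x⁻ = (3.9683) → reset → x⁺ = (3.6011), jump to mode 0
Mode 0: guard c·x = 7.8081 hit at Δt = 0.7474 (t = 2.8454), x⁻ = (7.8081) → reset → x⁺ = (8.5689), jump to mode 3
Mode 3: flow for 0.9227 to horizon, guard not reached → x = (4.6470)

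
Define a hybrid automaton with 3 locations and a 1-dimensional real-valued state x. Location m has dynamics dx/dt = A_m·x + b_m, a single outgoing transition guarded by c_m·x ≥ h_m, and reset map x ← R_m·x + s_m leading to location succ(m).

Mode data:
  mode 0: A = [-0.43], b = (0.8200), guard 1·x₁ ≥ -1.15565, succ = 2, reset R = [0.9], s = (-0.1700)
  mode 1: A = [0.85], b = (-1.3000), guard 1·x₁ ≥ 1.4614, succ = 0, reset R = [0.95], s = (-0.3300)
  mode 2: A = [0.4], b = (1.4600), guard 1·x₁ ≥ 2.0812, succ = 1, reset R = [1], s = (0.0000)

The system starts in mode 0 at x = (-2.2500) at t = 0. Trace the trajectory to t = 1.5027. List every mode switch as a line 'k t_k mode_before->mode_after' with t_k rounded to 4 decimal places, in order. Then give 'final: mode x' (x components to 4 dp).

Mode 0: guard c·x = -1.1557 hit at Δt = 0.7105 (t = 0.7105), x⁻ = (-1.1557) → reset → x⁺ = (-1.2101), jump to mode 2
Mode 2: flow for 0.7922 to horizon, guard not reached → x = (-0.3004)

1 0.7105 0->2
final: 2 -0.3004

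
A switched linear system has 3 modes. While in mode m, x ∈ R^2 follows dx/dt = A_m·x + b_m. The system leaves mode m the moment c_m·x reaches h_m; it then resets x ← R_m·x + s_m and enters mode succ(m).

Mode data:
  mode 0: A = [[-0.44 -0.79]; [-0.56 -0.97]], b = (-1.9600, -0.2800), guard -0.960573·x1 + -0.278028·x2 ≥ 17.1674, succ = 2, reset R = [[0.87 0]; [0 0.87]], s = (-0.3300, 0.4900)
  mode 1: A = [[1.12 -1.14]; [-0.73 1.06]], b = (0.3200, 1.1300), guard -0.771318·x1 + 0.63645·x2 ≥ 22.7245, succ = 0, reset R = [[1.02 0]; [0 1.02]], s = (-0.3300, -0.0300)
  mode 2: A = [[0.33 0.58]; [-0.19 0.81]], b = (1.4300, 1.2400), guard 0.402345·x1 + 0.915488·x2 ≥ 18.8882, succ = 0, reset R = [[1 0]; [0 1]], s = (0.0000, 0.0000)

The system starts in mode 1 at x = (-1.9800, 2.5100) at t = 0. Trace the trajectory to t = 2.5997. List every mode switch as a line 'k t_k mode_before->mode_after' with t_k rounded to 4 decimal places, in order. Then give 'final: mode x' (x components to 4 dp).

Mode 1: guard c·x = 22.7245 hit at Δt = 0.9337 (t = 0.9337), x⁻ = (-16.6915, 15.4765) → reset → x⁺ = (-17.3554, 15.7560), jump to mode 0
Mode 0: guard c·x = 17.1674 hit at Δt = 1.0010 (t = 1.9347), x⁻ = (-21.6395, 13.0163) → reset → x⁺ = (-19.1564, 11.8142), jump to mode 2
Mode 2: flow for 0.6650 to horizon, guard not reached → x = (-15.3216, 24.3311)

1 0.9337 1->0
2 1.9347 0->2
final: 2 -15.3216 24.3311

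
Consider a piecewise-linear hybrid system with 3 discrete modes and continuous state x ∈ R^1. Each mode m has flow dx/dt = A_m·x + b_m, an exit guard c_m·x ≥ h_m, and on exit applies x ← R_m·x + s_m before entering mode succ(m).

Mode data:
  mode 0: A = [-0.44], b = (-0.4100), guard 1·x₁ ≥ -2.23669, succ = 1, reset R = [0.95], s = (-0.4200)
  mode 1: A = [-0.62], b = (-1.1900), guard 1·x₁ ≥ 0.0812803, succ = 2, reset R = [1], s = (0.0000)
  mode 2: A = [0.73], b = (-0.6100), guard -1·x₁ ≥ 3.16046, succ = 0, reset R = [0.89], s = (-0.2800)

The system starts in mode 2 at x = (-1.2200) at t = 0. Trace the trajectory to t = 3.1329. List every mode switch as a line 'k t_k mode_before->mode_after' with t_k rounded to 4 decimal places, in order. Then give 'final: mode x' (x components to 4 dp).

1 0.9106 2->0
2 2.0571 0->1
final: 1 -2.2404

Mode 2: guard c·x = 3.1605 hit at Δt = 0.9106 (t = 0.9106), x⁻ = (-3.1605) → reset → x⁺ = (-3.0928), jump to mode 0
Mode 0: guard c·x = -2.2367 hit at Δt = 1.1465 (t = 2.0571), x⁻ = (-2.2367) → reset → x⁺ = (-2.5449), jump to mode 1
Mode 1: flow for 1.0758 to horizon, guard not reached → x = (-2.2404)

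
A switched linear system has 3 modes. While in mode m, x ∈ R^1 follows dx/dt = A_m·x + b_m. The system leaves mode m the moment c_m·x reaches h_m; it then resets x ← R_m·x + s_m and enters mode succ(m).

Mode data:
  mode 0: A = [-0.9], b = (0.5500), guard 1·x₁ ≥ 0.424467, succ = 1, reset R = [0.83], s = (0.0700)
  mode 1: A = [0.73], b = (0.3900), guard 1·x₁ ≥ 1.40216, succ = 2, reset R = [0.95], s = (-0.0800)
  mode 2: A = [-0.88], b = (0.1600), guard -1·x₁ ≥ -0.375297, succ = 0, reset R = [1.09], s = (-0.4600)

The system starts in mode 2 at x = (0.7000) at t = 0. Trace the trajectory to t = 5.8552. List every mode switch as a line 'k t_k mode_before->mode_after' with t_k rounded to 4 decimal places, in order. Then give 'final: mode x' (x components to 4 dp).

1 1.1195 2->0
2 2.5263 0->1
3 3.4924 1->2
4 5.4361 2->0
final: 0 0.1571

Mode 2: guard c·x = -0.3753 hit at Δt = 1.1195 (t = 1.1195), x⁻ = (0.3753) → reset → x⁺ = (-0.0509), jump to mode 0
Mode 0: guard c·x = 0.4245 hit at Δt = 1.4068 (t = 2.5263), x⁻ = (0.4245) → reset → x⁺ = (0.4223), jump to mode 1
Mode 1: guard c·x = 1.4022 hit at Δt = 0.9661 (t = 3.4924), x⁻ = (1.4022) → reset → x⁺ = (1.2521), jump to mode 2
Mode 2: guard c·x = -0.3753 hit at Δt = 1.9437 (t = 5.4361), x⁻ = (0.3753) → reset → x⁺ = (-0.0509), jump to mode 0
Mode 0: flow for 0.4191 to horizon, guard not reached → x = (0.1571)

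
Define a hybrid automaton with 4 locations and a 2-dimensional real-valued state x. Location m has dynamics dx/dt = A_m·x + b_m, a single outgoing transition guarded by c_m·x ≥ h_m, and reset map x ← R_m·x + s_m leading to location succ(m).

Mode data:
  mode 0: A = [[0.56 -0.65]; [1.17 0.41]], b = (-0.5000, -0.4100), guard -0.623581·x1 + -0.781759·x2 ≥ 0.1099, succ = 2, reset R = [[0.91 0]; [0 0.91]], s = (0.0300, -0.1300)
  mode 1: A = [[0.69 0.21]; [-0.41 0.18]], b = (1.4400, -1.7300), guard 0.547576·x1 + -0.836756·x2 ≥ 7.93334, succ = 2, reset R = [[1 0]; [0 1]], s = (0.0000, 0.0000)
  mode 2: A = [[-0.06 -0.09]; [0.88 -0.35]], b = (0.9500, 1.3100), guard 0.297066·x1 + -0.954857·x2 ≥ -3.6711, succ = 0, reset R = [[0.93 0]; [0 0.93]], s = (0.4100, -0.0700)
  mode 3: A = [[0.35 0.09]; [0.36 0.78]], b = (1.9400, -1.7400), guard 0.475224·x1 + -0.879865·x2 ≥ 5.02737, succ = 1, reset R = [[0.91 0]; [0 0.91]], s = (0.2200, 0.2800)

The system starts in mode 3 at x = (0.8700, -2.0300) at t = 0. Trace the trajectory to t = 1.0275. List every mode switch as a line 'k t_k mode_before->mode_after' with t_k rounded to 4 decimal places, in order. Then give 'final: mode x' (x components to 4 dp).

Mode 3: guard c·x = 5.0274 hit at Δt = 0.6653 (t = 0.6653), x⁻ = (2.3412, -4.4493) → reset → x⁺ = (2.3505, -3.7688), jump to mode 1
Mode 1: flow for 0.3622 to horizon, guard not reached → x = (3.2313, -5.0962)

1 0.6653 3->1
final: 1 3.2313 -5.0962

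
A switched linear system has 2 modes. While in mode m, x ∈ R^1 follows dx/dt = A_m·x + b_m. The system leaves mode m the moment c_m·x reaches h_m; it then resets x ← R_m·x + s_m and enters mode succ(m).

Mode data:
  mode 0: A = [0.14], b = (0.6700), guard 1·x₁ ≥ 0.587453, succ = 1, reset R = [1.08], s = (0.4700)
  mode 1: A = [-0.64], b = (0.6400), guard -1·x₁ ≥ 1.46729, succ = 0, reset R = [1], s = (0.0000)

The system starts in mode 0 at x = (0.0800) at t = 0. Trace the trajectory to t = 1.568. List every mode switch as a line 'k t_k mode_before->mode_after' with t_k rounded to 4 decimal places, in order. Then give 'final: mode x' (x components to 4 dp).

Mode 0: guard c·x = 0.5875 hit at Δt = 0.7086 (t = 0.7086), x⁻ = (0.5875) → reset → x⁺ = (1.1044), jump to mode 1
Mode 1: flow for 0.8594 to horizon, guard not reached → x = (1.0603)

1 0.7086 0->1
final: 1 1.0603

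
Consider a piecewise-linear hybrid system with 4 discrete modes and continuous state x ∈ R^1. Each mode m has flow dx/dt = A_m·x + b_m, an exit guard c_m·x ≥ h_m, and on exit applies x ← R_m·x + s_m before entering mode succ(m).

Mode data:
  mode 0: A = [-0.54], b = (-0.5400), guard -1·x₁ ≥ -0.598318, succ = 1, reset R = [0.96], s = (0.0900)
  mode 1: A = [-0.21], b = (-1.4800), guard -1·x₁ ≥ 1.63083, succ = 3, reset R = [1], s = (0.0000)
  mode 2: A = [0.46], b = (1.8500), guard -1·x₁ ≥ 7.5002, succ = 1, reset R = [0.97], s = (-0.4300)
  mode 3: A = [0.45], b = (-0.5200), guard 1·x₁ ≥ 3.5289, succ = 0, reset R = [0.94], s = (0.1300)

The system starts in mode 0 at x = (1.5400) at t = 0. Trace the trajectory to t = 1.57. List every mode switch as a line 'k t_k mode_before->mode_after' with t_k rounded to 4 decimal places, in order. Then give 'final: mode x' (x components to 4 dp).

1 0.8578 0->1
final: 1 -0.4069

Mode 0: guard c·x = -0.5983 hit at Δt = 0.8578 (t = 0.8578), x⁻ = (0.5983) → reset → x⁺ = (0.6644), jump to mode 1
Mode 1: flow for 0.7122 to horizon, guard not reached → x = (-0.4069)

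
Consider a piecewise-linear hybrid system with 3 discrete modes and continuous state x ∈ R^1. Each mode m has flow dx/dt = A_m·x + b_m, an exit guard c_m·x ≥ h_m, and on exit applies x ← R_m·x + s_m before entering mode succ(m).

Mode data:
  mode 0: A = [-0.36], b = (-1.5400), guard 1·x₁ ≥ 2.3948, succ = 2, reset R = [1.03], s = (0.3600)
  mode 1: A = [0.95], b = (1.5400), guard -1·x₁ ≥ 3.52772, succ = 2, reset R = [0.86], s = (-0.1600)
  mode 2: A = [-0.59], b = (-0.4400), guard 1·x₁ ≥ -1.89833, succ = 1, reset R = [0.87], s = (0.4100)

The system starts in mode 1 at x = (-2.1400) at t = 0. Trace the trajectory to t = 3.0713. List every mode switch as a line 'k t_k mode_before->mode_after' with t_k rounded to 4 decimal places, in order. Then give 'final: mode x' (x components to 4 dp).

Mode 1: guard c·x = 3.5277 hit at Δt = 1.3698 (t = 1.3698), x⁻ = (-3.5277) → reset → x⁺ = (-3.1938), jump to mode 2
Mode 2: guard c·x = -1.8983 hit at Δt = 1.2768 (t = 2.6466), x⁻ = (-1.8983) → reset → x⁺ = (-1.2415), jump to mode 1
Mode 1: flow for 0.4247 to horizon, guard not reached → x = (-1.0529)

1 1.3698 1->2
2 2.6466 2->1
final: 1 -1.0529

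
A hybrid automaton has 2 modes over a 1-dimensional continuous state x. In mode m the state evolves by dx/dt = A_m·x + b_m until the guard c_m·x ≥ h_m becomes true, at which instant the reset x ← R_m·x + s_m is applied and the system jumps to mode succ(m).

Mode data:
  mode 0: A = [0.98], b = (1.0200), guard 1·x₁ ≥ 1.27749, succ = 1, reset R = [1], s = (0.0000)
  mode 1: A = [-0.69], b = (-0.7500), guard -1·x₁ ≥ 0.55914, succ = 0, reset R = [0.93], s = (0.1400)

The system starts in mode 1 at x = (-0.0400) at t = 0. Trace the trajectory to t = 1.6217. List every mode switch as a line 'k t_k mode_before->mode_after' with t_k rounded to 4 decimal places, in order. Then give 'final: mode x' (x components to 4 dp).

Mode 1: guard c·x = 0.5591 hit at Δt = 0.9926 (t = 0.9926), x⁻ = (-0.5591) → reset → x⁺ = (-0.3800), jump to mode 0
Mode 0: flow for 0.6291 to horizon, guard not reached → x = (0.1833)

1 0.9926 1->0
final: 0 0.1833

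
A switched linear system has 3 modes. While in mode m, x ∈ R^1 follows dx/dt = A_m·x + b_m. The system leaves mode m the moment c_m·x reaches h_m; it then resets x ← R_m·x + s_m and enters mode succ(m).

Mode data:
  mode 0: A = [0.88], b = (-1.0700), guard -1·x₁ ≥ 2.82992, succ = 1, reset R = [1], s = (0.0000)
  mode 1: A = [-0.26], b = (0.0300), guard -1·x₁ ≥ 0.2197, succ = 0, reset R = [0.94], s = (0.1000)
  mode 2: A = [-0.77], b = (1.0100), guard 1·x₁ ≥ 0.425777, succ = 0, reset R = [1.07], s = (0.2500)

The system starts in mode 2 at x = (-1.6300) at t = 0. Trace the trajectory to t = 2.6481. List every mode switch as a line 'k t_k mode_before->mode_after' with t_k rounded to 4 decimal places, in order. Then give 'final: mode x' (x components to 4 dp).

1 1.5586 2->0
final: 0 -0.1153

Mode 2: guard c·x = 0.4258 hit at Δt = 1.5586 (t = 1.5586), x⁻ = (0.4258) → reset → x⁺ = (0.7056), jump to mode 0
Mode 0: flow for 1.0895 to horizon, guard not reached → x = (-0.1153)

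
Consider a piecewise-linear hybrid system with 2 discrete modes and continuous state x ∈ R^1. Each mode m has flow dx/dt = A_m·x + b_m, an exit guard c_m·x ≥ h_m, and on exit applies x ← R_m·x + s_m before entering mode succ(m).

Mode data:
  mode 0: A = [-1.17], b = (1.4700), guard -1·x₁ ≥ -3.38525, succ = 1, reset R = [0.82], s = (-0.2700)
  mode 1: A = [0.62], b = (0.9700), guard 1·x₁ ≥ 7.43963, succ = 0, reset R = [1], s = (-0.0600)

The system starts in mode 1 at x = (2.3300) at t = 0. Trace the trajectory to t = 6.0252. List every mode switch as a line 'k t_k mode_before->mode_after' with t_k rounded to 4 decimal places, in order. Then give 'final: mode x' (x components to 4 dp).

Mode 1: guard c·x = 7.4396 hit at Δt = 1.3518 (t = 1.3518), x⁻ = (7.4396) → reset → x⁺ = (7.3796), jump to mode 0
Mode 0: guard c·x = -3.3853 hit at Δt = 0.9030 (t = 2.2548), x⁻ = (3.3853) → reset → x⁺ = (2.5059), jump to mode 1
Mode 1: guard c·x = 7.4396 hit at Δt = 1.2805 (t = 3.5353), x⁻ = (7.4396) → reset → x⁺ = (7.3796), jump to mode 0
Mode 0: guard c·x = -3.3853 hit at Δt = 0.9030 (t = 4.4383), x⁻ = (3.3853) → reset → x⁺ = (2.5059), jump to mode 1
Mode 1: guard c·x = 7.4396 hit at Δt = 1.2805 (t = 5.7189), x⁻ = (7.4396) → reset → x⁺ = (7.3796), jump to mode 0
Mode 0: flow for 0.3063 to horizon, guard not reached → x = (5.5354)

1 1.3518 1->0
2 2.2548 0->1
3 3.5353 1->0
4 4.4383 0->1
5 5.7189 1->0
final: 0 5.5354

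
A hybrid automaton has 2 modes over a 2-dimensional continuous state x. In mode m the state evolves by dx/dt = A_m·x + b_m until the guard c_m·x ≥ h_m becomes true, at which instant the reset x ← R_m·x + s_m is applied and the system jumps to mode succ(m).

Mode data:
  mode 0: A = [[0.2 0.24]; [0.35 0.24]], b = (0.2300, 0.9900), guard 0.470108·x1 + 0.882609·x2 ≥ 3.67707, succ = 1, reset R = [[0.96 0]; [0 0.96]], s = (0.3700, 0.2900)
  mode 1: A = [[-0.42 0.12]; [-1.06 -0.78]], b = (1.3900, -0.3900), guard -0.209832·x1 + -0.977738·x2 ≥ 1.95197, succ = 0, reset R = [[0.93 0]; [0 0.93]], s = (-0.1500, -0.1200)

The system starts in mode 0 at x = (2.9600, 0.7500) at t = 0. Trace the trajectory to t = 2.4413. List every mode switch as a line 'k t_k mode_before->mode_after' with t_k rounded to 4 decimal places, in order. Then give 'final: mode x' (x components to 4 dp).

Mode 0: guard c·x = 3.6771 hit at Δt = 0.5839 (t = 0.5839), x⁻ = (3.6823, 2.2048) → reset → x⁺ = (3.9050, 2.4066), jump to mode 1
Mode 1: guard c·x = 1.9520 hit at Δt = 1.3327 (t = 1.9166), x⁻ = (3.5404, -2.7562) → reset → x⁺ = (3.1426, -2.6833), jump to mode 0
Mode 0: flow for 0.5247 to horizon, guard not reached → x = (3.3134, -1.8604)

1 0.5839 0->1
2 1.9166 1->0
final: 0 3.3134 -1.8604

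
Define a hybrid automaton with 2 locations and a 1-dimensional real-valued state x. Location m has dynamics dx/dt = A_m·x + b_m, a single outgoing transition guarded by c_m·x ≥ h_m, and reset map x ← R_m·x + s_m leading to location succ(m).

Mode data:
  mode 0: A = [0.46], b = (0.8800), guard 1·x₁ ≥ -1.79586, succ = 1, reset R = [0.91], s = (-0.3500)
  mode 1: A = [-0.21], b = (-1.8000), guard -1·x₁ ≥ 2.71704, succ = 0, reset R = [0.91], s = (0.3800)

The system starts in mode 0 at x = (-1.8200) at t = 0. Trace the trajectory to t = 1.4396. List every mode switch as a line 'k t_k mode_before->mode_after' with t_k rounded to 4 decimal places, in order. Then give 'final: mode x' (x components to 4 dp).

Mode 0: guard c·x = -1.7959 hit at Δt = 0.5015 (t = 0.5015), x⁻ = (-1.7959) → reset → x⁺ = (-1.9842), jump to mode 1
Mode 1: guard c·x = 2.7170 hit at Δt = 0.5616 (t = 1.0631), x⁻ = (-2.7170) → reset → x⁺ = (-2.0925), jump to mode 0
Mode 0: flow for 0.3765 to horizon, guard not reached → x = (-2.1264)

1 0.5015 0->1
2 1.0631 1->0
final: 0 -2.1264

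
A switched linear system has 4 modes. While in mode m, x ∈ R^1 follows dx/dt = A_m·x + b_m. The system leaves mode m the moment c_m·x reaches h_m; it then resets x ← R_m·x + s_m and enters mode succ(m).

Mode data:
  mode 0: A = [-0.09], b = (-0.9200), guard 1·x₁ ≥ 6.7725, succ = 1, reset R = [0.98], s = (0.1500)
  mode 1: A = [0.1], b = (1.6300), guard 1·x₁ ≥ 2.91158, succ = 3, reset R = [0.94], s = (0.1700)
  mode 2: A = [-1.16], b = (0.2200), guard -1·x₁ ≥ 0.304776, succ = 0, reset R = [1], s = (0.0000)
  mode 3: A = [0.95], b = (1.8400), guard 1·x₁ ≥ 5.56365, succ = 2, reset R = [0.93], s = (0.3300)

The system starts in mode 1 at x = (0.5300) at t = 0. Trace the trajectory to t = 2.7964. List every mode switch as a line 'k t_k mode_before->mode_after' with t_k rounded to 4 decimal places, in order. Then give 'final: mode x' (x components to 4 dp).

Mode 1: guard c·x = 2.9116 hit at Δt = 1.3235 (t = 1.3235), x⁻ = (2.9116) → reset → x⁺ = (2.9069), jump to mode 3
Mode 3: guard c·x = 5.5636 hit at Δt = 0.4603 (t = 1.7838), x⁻ = (5.5636) → reset → x⁺ = (5.5042), jump to mode 2
Mode 2: flow for 1.0126 to horizon, guard not reached → x = (1.8315)

1 1.3235 1->3
2 1.7838 3->2
final: 2 1.8315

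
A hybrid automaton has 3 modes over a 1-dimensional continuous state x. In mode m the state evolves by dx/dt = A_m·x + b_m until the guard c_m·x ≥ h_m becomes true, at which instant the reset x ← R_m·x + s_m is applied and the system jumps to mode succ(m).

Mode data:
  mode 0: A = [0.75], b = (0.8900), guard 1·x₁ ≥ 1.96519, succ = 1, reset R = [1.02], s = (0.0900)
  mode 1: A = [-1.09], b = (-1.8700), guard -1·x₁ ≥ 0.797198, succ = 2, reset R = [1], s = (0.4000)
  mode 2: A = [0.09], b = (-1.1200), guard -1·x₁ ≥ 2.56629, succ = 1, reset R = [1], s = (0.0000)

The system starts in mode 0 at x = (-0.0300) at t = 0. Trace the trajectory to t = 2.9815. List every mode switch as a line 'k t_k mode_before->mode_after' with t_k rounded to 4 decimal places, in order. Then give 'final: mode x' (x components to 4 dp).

1 1.3366 0->1
2 2.6419 1->2
final: 2 -0.7958

Mode 0: guard c·x = 1.9652 hit at Δt = 1.3366 (t = 1.3366), x⁻ = (1.9652) → reset → x⁺ = (2.0945), jump to mode 1
Mode 1: guard c·x = 0.7972 hit at Δt = 1.3053 (t = 2.6419), x⁻ = (-0.7972) → reset → x⁺ = (-0.3972), jump to mode 2
Mode 2: flow for 0.3396 to horizon, guard not reached → x = (-0.7958)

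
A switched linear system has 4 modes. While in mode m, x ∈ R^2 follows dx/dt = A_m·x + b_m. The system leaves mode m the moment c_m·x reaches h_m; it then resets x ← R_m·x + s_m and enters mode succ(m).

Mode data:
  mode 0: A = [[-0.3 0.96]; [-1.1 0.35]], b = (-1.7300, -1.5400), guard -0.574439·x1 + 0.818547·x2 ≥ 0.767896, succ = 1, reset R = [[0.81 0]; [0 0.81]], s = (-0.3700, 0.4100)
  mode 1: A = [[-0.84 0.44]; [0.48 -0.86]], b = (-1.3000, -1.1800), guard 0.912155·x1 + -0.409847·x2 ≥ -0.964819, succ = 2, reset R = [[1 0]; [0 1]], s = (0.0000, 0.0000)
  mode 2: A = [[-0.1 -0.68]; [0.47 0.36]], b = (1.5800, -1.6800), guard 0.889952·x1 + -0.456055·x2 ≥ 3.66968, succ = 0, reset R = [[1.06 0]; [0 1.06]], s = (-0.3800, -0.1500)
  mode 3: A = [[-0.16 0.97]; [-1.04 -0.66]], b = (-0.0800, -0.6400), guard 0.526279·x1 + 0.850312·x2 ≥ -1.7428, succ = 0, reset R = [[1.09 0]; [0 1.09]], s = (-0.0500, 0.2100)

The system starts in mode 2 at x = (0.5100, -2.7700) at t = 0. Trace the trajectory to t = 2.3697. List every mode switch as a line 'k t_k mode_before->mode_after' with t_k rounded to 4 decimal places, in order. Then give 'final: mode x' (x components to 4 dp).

Mode 2: guard c·x = 3.6697 hit at Δt = 0.4536 (t = 0.4536), x⁻ = (2.1827, -3.7872) → reset → x⁺ = (1.9337, -4.1645), jump to mode 0
Mode 0: guard c·x = 0.7679 hit at Δt = 1.5232 (t = 1.9768), x⁻ = (-7.4365, -4.2806) → reset → x⁺ = (-6.3935, -3.0573), jump to mode 1
Mode 1: flow for 0.3929 to horizon, guard not reached → x = (-5.5212, -3.5187)

1 0.4536 2->0
2 1.9768 0->1
final: 1 -5.5212 -3.5187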